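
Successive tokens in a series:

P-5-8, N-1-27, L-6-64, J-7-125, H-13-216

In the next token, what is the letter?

F

For the letter, letters move back 2 places in the alphabet: P, N, L, J, H → F.
Second component: each term is the sum of the two before it, so 5, 1, 6, 7, 13 → 20.
Third component: perfect cubes: 2³, 3³, 4³, …, so 8, 27, 64, 125, 216 → 343.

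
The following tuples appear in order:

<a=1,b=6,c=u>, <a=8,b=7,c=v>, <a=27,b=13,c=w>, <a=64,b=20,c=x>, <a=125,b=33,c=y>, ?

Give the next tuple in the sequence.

<a=216,b=53,c=z>

For the a, perfect cubes: 1³, 2³, 3³, …: 1, 8, 27, 64, 125 → 216.
For the b, each term is the sum of the two before it: 6, 7, 13, 20, 33 → 53.
C: letters move forward 1 place in the alphabet; u, v, w, x, y → z.
Putting it together: <a=216,b=53,c=z>.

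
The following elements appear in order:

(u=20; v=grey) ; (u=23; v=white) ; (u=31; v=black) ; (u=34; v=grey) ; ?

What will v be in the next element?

white

U: alternating steps +3, +8, +3, +8, …; 20, 23, 31, 34 → 42.
V: grey, white, black, grey → white (repeats grey → white → black).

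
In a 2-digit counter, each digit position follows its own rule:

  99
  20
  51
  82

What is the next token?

First digit goes 9, 2, 5, 8 → 1 (+3 each step, mod 10).
Second digit: +1 each step, mod 10; 9, 0, 1, 2 → 3.
Putting it together: 13.

13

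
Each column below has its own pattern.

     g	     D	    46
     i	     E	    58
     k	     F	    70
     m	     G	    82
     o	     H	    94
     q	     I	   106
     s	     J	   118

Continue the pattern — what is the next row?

u  K  130

First letter — letters move forward 2 places in the alphabet: g, i, k, m, o, q, s → u.
Second letter: letters move forward 1 place in the alphabet, so D, E, F, G, H, I, J → K.
Third component: +12 each step, so 46, 58, 70, 82, 94, 106, 118 → 130.
Putting it together: u  K  130.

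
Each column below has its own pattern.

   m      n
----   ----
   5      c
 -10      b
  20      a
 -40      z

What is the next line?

80  y

Column m: ×(-2) each step, so 5, -10, 20, -40 → 80.
Column n: letters move back 1 place in the alphabet, wrapping A→Z; c, b, a, z → y.
So the next line is 80  y.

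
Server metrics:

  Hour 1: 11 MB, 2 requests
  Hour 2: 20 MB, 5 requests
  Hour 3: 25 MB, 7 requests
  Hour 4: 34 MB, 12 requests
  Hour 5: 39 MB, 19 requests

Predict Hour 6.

48 MB, 31 requests

MB: alternating steps +9, +5, +9, +5, …, so 11, 20, 25, 34, 39 → 48.
Requests goes 2, 5, 7, 12, 19 → 31 (each term is the sum of the two before it).
Putting it together: 48 MB, 31 requests.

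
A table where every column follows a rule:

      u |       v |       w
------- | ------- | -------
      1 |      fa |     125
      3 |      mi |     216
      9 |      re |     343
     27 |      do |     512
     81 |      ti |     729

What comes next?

243  la  1000

Column u — ×3 each step: 1, 3, 9, 27, 81 → 243.
Column v goes fa, mi, re, do, ti → la (runs backward through the solfège scale do→ti).
Column w — perfect cubes: 5³, 6³, 7³, …: 125, 216, 343, 512, 729 → 1000.
So the next row is 243  la  1000.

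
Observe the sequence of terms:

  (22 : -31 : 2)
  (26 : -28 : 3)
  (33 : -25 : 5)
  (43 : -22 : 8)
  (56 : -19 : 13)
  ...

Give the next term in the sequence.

First component — differences are 4, 7, 10, … (increasing by 3 each time): 22, 26, 33, 43, 56 → 72.
Second component: +3 each step; -31, -28, -25, -22, -19 → -16.
Third component goes 2, 3, 5, 8, 13 → 21 (each term is the sum of the two before it).
Combining the parts gives (72 : -16 : 21).

(72 : -16 : 21)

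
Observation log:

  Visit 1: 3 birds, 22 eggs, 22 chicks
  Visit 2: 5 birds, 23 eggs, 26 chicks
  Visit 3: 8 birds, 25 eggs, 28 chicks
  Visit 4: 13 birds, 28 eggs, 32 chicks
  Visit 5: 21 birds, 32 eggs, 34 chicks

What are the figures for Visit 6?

34 birds, 37 eggs, 38 chicks

For the birds, each term is the sum of the two before it: 3, 5, 8, 13, 21 → 34.
Eggs goes 22, 23, 25, 28, 32 → 37 (differences are 1, 2, 3, … (increasing by 1 each time)).
Chicks goes 22, 26, 28, 32, 34 → 38 (alternating steps +4, +2, +4, +2, …).
Combining the parts gives 34 birds, 37 eggs, 38 chicks.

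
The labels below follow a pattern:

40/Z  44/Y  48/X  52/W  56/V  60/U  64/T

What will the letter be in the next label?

S

Letter: Z, Y, X, W, V, U, T → S (letters move back 1 place in the alphabet).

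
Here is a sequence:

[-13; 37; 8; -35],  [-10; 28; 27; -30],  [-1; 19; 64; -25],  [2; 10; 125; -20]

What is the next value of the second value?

1

Second value — −9 each step: 37, 28, 19, 10 → 1.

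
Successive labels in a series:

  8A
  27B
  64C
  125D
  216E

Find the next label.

343F

First component: perfect cubes: 2³, 3³, 4³, …, so 8, 27, 64, 125, 216 → 343.
Letter: letters move forward 1 place in the alphabet, so A, B, C, D, E → F.
Combining the parts gives 343F.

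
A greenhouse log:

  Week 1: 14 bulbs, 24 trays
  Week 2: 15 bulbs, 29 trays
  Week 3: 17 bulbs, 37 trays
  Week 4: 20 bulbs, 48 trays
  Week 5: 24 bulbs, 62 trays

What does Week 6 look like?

For the bulbs, differences are 1, 2, 3, … (increasing by 1 each time): 14, 15, 17, 20, 24 → 29.
Trays: 24, 29, 37, 48, 62 → 79 (differences are 5, 8, 11, … (increasing by 3 each time)).
Putting it together: 29 bulbs, 79 trays.

29 bulbs, 79 trays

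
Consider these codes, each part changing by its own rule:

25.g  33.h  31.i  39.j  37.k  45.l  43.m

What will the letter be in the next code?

Letter: letters move forward 1 place in the alphabet, so g, h, i, j, k, l, m → n.

n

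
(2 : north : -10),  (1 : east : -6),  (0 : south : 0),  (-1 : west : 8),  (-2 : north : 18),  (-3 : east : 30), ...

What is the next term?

First entry: 2, 1, 0, -1, -2, -3 → -4 (−1 each step).
Direction — repeats north → east → south → west: north, east, south, west, north, east → south.
Third entry: differences are 4, 6, 8, … (increasing by 2 each time); -10, -6, 0, 8, 18, 30 → 44.
Combining the parts gives (-4 : south : 44).

(-4 : south : 44)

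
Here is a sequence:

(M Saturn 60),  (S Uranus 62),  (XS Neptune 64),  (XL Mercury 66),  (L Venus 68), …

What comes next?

(M Earth 70)

Size: runs backward through clothing sizes XS→XL; M, S, XS, XL, L → M.
Planet: runs through the planets Mercury→Neptune, so Saturn, Uranus, Neptune, Mercury, Venus → Earth.
Third component: +2 each step; 60, 62, 64, 66, 68 → 70.
Putting it together: (M Earth 70).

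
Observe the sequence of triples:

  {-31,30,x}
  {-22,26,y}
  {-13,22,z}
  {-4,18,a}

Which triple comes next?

First component: +9 each step; -31, -22, -13, -4 → 5.
Second component: −4 each step; 30, 26, 22, 18 → 14.
Letter goes x, y, z, a → b (letters move forward 1 place in the alphabet, wrapping Z→A).
Putting it together: {5,14,b}.

{5,14,b}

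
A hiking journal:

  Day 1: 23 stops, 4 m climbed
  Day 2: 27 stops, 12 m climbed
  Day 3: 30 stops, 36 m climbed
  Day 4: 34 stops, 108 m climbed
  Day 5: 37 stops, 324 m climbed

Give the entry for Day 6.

41 stops, 972 m climbed

Stops: alternating steps +4, +3, +4, +3, …; 23, 27, 30, 34, 37 → 41.
M climbed: ×3 each step, so 4, 12, 36, 108, 324 → 972.
So the next record is 41 stops, 972 m climbed.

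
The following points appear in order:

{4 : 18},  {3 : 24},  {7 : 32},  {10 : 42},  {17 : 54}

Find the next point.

First component: each term is the sum of the two before it; 4, 3, 7, 10, 17 → 27.
Second component: differences are 6, 8, 10, … (increasing by 2 each time), so 18, 24, 32, 42, 54 → 68.
Combining the parts gives {27 : 68}.

{27 : 68}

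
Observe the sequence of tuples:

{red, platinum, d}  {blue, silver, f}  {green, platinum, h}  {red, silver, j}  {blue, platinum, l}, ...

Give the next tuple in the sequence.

{green, silver, n}

For the colour, repeats red → blue → green: red, blue, green, red, blue → green.
Metal: alternates platinum ↔ silver; platinum, silver, platinum, silver, platinum → silver.
Letter: letters move forward 2 places in the alphabet, so d, f, h, j, l → n.
Combining the parts gives {green, silver, n}.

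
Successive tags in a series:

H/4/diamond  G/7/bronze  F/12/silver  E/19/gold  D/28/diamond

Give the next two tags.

Letter: H, G, F, E, D → C → B (letters move back 1 place in the alphabet).
Second component: differences are 3, 5, 7, … (increasing by 2 each time); 4, 7, 12, 19, 28 → 39 → 52.
Rank: repeats diamond → bronze → silver → gold, so diamond, bronze, silver, gold, diamond → bronze → silver.
So the next two tags are C/39/bronze and B/52/silver.

C/39/bronze then B/52/silver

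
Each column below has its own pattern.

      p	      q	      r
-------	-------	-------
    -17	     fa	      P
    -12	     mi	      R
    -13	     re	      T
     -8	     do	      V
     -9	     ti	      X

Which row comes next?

-4  la  Z

Column p — alternating steps +5, −1, +5, −1, …: -17, -12, -13, -8, -9 → -4.
Column q goes fa, mi, re, do, ti → la (runs backward through the solfège scale do→ti).
Column r — letters move forward 2 places in the alphabet: P, R, T, V, X → Z.
Combining the parts gives -4  la  Z.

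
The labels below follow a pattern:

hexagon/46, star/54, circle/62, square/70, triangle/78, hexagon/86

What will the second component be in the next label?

Second component: +8 each step, so 46, 54, 62, 70, 78, 86 → 94.

94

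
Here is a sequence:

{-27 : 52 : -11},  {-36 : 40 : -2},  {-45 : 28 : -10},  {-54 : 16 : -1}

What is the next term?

First coordinate goes -27, -36, -45, -54 → -63 (−9 each step).
Second coordinate — −12 each step: 52, 40, 28, 16 → 4.
Third coordinate goes -11, -2, -10, -1 → -9 (alternating steps +9, −8, +9, −8, …).
Combining the parts gives {-63 : 4 : -9}.

{-63 : 4 : -9}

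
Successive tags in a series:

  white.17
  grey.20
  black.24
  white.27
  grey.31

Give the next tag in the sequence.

black.34

Shade: white, grey, black, white, grey → black (repeats white → grey → black).
Second component — alternating steps +3, +4, +3, +4, …: 17, 20, 24, 27, 31 → 34.
So the next tag is black.34.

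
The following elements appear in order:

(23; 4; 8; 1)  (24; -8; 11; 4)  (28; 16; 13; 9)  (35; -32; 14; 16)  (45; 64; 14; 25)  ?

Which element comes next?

First entry — differences are 1, 4, 7, … (increasing by 3 each time): 23, 24, 28, 35, 45 → 58.
For the second entry, ×(-2) each step: 4, -8, 16, -32, 64 → -128.
Third entry: differences are 3, 2, 1, … (decreasing by 1 each time); 8, 11, 13, 14, 14 → 13.
Fourth entry: perfect squares: 1², 2², 3², …; 1, 4, 9, 16, 25 → 36.
So the next element is (58; -128; 13; 36).

(58; -128; 13; 36)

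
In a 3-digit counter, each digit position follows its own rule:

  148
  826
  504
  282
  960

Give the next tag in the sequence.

For the first digit, −3 each step, mod 10: 1, 8, 5, 2, 9 → 6.
Second digit goes 4, 2, 0, 8, 6 → 4 (−2 each step, mod 10).
Third digit: −2 each step, mod 10, so 8, 6, 4, 2, 0 → 8.
Putting it together: 648.

648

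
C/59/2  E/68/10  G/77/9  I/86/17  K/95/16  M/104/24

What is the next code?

Letter: letters move forward 2 places in the alphabet; C, E, G, I, K, M → O.
Second component — +9 each step: 59, 68, 77, 86, 95, 104 → 113.
Third component — alternating steps +8, −1, +8, −1, …: 2, 10, 9, 17, 16, 24 → 23.
Combining the parts gives O/113/23.

O/113/23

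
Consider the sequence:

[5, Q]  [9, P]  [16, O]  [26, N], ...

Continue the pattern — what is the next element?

[39, M]

For the first slot, differences are 4, 7, 10, … (increasing by 3 each time): 5, 9, 16, 26 → 39.
Letter — letters move back 1 place in the alphabet: Q, P, O, N → M.
So the next element is [39, M].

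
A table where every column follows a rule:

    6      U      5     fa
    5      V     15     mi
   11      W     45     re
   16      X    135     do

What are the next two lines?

First component — each term is the sum of the two before it: 6, 5, 11, 16 → 27 → 43.
Letter: letters move forward 1 place in the alphabet, so U, V, W, X → Y → Z.
Third component: ×3 each step, so 5, 15, 45, 135 → 405 → 1215.
Note: runs backward through the solfège scale do→ti; fa, mi, re, do → ti → la.
So the next two lines are 27  Y  405  ti and 43  Z  1215  la.

27  Y  405  ti; 43  Z  1215  la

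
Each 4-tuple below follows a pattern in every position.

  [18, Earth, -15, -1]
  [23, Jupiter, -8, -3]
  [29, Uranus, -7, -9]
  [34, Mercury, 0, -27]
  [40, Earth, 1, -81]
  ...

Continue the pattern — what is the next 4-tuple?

[45, Jupiter, 8, -243]

For the first entry, alternating steps +5, +6, +5, +6, …: 18, 23, 29, 34, 40 → 45.
Planet: Earth, Jupiter, Uranus, Mercury, Earth → Jupiter (repeats Earth → Jupiter → Uranus → Mercury).
For the third entry, alternating steps +7, +1, +7, +1, …: -15, -8, -7, 0, 1 → 8.
Fourth entry: ×3 each step, so -1, -3, -9, -27, -81 → -243.
Putting it together: [45, Jupiter, 8, -243].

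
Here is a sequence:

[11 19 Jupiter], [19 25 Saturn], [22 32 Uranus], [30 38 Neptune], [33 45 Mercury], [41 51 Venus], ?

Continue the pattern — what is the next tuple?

For the first slot, alternating steps +8, +3, +8, +3, …: 11, 19, 22, 30, 33, 41 → 44.
Second slot: 19, 25, 32, 38, 45, 51 → 58 (alternating steps +6, +7, +6, +7, …).
Planet — runs through the planets Mercury→Neptune: Jupiter, Saturn, Uranus, Neptune, Mercury, Venus → Earth.
Combining the parts gives [44 58 Earth].

[44 58 Earth]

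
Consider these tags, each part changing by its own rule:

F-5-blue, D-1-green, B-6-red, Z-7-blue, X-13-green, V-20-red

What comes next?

Letter: letters move back 2 places in the alphabet, wrapping A→Z; F, D, B, Z, X, V → T.
Second component — each term is the sum of the two before it: 5, 1, 6, 7, 13, 20 → 33.
Colour goes blue, green, red, blue, green, red → blue (repeats blue → green → red).
So the next tag is T-33-blue.

T-33-blue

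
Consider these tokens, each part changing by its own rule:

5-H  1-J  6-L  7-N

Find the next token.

First component: each term is the sum of the two before it; 5, 1, 6, 7 → 13.
Letter: letters move forward 2 places in the alphabet; H, J, L, N → P.
Combining the parts gives 13-P.

13-P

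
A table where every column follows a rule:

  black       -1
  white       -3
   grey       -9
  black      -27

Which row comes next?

Shade: repeats black → white → grey, so black, white, grey, black → white.
For the second component, ×3 each step: -1, -3, -9, -27 → -81.
Putting it together: white  -81.

white  -81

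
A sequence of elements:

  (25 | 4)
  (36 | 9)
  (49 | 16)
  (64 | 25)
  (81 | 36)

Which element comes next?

(100 | 49)

First slot — perfect squares: 5², 6², 7², …: 25, 36, 49, 64, 81 → 100.
For the second slot, perfect squares: 2², 3², 4², …: 4, 9, 16, 25, 36 → 49.
Combining the parts gives (100 | 49).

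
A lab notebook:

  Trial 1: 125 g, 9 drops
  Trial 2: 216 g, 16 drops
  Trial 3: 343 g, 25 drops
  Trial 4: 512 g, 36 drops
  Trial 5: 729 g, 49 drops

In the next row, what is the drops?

Drops: perfect squares: 3², 4², 5², …; 9, 16, 25, 36, 49 → 64.

64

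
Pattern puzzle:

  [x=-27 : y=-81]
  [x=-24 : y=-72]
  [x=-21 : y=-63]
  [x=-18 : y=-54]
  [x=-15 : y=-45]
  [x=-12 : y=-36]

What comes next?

[x=-9 : y=-27]

X — +3 each step: -27, -24, -21, -18, -15, -12 → -9.
Y: always 3 × the x; -81, -72, -63, -54, -45, -36 → -27.
So the next element is [x=-9 : y=-27].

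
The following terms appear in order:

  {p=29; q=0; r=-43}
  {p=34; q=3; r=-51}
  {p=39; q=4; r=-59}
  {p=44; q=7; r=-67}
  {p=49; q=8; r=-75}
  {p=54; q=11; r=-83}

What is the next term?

P: 29, 34, 39, 44, 49, 54 → 59 (+5 each step).
Q: alternating steps +3, +1, +3, +1, …, so 0, 3, 4, 7, 8, 11 → 12.
For the r, −8 each step: -43, -51, -59, -67, -75, -83 → -91.
Combining the parts gives {p=59; q=12; r=-91}.

{p=59; q=12; r=-91}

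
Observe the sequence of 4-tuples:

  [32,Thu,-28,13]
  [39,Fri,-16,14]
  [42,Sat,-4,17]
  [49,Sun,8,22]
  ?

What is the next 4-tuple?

For the first part, alternating steps +7, +3, +7, +3, …: 32, 39, 42, 49 → 52.
Day goes Thu, Fri, Sat, Sun → Mon (runs through the weekdays Mon→Sun).
Third part goes -28, -16, -4, 8 → 20 (+12 each step).
Fourth part — differences are 1, 3, 5, … (increasing by 2 each time): 13, 14, 17, 22 → 29.
So the next 4-tuple is [52,Mon,20,29].

[52,Mon,20,29]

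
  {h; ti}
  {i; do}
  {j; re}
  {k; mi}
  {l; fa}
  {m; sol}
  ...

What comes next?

Letter — letters move forward 1 place in the alphabet: h, i, j, k, l, m → n.
Note: runs through the solfège scale do→ti, so ti, do, re, mi, fa, sol → la.
Combining the parts gives {n; la}.

{n; la}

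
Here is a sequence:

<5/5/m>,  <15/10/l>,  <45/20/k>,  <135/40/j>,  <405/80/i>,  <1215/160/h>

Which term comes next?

First slot goes 5, 15, 45, 135, 405, 1215 → 3645 (×3 each step).
Second slot: ×2 each step; 5, 10, 20, 40, 80, 160 → 320.
Letter: letters move back 1 place in the alphabet; m, l, k, j, i, h → g.
Putting it together: <3645/320/g>.

<3645/320/g>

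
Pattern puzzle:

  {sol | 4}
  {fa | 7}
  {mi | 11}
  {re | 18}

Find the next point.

{do | 29}

For the note, runs backward through the solfège scale do→ti: sol, fa, mi, re → do.
Second component goes 4, 7, 11, 18 → 29 (each term is the sum of the two before it).
Combining the parts gives {do | 29}.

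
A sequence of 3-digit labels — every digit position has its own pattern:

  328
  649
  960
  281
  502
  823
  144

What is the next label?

First digit — +3 each step, mod 10: 3, 6, 9, 2, 5, 8, 1 → 4.
Second digit: 2, 4, 6, 8, 0, 2, 4 → 6 (+2 each step, mod 10).
For the third digit, +1 each step, mod 10: 8, 9, 0, 1, 2, 3, 4 → 5.
Putting it together: 465.

465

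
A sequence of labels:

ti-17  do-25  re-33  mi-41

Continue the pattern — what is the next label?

For the note, runs through the solfège scale do→ti: ti, do, re, mi → fa.
Second component goes 17, 25, 33, 41 → 49 (+8 each step).
Combining the parts gives fa-49.

fa-49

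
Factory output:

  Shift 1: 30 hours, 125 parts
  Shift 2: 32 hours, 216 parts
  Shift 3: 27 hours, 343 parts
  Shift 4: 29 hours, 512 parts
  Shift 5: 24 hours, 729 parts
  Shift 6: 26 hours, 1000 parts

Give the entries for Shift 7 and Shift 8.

Hours goes 30, 32, 27, 29, 24, 26 → 21 → 23 (alternating steps +2, −5, +2, −5, …).
Parts: perfect cubes: 5³, 6³, 7³, …, so 125, 216, 343, 512, 729, 1000 → 1331 → 1728.
So the next two records are 21 hours, 1331 parts and 23 hours, 1728 parts.

21 hours, 1331 parts; 23 hours, 1728 parts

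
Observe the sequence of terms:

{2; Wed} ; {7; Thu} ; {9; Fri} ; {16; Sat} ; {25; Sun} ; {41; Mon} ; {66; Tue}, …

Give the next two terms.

{107; Wed}, {173; Thu}

First component: each term is the sum of the two before it, so 2, 7, 9, 16, 25, 41, 66 → 107 → 173.
Day: Wed, Thu, Fri, Sat, Sun, Mon, Tue → Wed → Thu (runs through the weekdays Mon→Sun).
Putting the parts together: {107; Wed} and then {173; Thu}.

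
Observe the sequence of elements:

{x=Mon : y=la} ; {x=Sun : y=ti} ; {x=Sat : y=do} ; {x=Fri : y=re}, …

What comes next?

For the x, runs backward through the weekdays Mon→Sun: Mon, Sun, Sat, Fri → Thu.
Y — runs through the solfège scale do→ti: la, ti, do, re → mi.
Combining the parts gives {x=Thu : y=mi}.

{x=Thu : y=mi}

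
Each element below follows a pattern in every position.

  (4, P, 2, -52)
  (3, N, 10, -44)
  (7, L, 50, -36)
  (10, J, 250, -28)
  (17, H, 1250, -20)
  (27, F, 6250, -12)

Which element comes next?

(44, D, 31250, -4)

First coordinate: 4, 3, 7, 10, 17, 27 → 44 (each term is the sum of the two before it).
Letter: letters move back 2 places in the alphabet, so P, N, L, J, H, F → D.
Third coordinate goes 2, 10, 50, 250, 1250, 6250 → 31250 (×5 each step).
Fourth coordinate — +8 each step: -52, -44, -36, -28, -20, -12 → -4.
Combining the parts gives (44, D, 31250, -4).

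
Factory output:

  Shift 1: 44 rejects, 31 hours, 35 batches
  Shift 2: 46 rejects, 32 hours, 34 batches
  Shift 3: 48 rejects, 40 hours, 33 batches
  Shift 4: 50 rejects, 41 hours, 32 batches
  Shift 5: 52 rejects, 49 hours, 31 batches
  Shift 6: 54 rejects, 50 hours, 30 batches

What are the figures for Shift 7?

56 rejects, 58 hours, 29 batches

Rejects: +2 each step; 44, 46, 48, 50, 52, 54 → 56.
Hours: alternating steps +1, +8, +1, +8, …, so 31, 32, 40, 41, 49, 50 → 58.
Batches goes 35, 34, 33, 32, 31, 30 → 29 (−1 each step).
Combining the parts gives 56 rejects, 58 hours, 29 batches.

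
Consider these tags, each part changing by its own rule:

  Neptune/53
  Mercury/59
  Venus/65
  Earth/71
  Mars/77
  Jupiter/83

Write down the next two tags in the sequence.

Saturn/89 then Uranus/95

Planet: runs through the planets Mercury→Neptune, so Neptune, Mercury, Venus, Earth, Mars, Jupiter → Saturn → Uranus.
Second component: +6 each step; 53, 59, 65, 71, 77, 83 → 89 → 95.
So the next two tags are Saturn/89 and Uranus/95.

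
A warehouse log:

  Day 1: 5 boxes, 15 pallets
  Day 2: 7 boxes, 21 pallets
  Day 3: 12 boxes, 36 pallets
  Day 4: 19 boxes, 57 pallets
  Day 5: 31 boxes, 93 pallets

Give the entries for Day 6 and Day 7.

50 boxes, 150 pallets; 81 boxes, 243 pallets

Boxes — each term is the sum of the two before it: 5, 7, 12, 19, 31 → 50 → 81.
Pallets: 15, 21, 36, 57, 93 → 150 → 243 (always 3 × the boxes).
So the next two lines are 50 boxes, 150 pallets and 81 boxes, 243 pallets.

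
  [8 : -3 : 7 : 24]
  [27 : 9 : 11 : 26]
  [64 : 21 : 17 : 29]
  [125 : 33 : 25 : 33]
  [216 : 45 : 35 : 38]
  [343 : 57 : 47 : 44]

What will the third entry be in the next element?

61

Third entry: differences are 4, 6, 8, … (increasing by 2 each time); 7, 11, 17, 25, 35, 47 → 61.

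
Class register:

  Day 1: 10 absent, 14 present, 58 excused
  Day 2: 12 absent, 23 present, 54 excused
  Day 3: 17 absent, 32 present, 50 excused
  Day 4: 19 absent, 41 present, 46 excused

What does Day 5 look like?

Absent: alternating steps +2, +5, +2, +5, …; 10, 12, 17, 19 → 24.
Present goes 14, 23, 32, 41 → 50 (+9 each step).
Excused goes 58, 54, 50, 46 → 42 (−4 each step).
Putting it together: 24 absent, 50 present, 42 excused.

24 absent, 50 present, 42 excused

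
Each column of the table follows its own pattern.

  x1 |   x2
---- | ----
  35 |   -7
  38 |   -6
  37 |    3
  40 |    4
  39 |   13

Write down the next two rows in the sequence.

Column x1: 35, 38, 37, 40, 39 → 42 → 41 (alternating steps +3, −1, +3, −1, …).
Column x2: -7, -6, 3, 4, 13 → 14 → 23 (alternating steps +1, +9, +1, +9, …).
So the next two rows are 42  14 and 41  23.

42  14; 41  23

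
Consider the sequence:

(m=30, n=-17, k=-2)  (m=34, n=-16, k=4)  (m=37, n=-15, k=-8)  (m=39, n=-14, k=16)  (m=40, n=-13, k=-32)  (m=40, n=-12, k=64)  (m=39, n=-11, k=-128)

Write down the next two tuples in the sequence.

(m=37, n=-10, k=256), (m=34, n=-9, k=-512)

M: differences are 4, 3, 2, … (decreasing by 1 each time); 30, 34, 37, 39, 40, 40, 39 → 37 → 34.
For the n, +1 each step: -17, -16, -15, -14, -13, -12, -11 → -10 → -9.
K: ×(-2) each step, so -2, 4, -8, 16, -32, 64, -128 → 256 → -512.
So the next two tuples are (m=37, n=-10, k=256) and (m=34, n=-9, k=-512).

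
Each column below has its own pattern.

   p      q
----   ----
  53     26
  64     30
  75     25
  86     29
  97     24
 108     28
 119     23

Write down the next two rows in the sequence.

For the column p, +11 each step: 53, 64, 75, 86, 97, 108, 119 → 130 → 141.
Column q — alternating steps +4, −5, +4, −5, …: 26, 30, 25, 29, 24, 28, 23 → 27 → 22.
So the next two rows are 130  27 and 141  22.

130  27; 141  22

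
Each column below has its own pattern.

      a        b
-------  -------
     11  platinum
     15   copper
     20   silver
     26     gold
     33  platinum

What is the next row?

41  copper

Column a: 11, 15, 20, 26, 33 → 41 (differences are 4, 5, 6, … (increasing by 1 each time)).
Column b — repeats platinum → copper → silver → gold: platinum, copper, silver, gold, platinum → copper.
So the next row is 41  copper.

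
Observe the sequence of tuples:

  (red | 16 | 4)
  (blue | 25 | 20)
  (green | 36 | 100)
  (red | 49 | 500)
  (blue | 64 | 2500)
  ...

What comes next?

(green | 81 | 12500)

For the colour, repeats red → blue → green: red, blue, green, red, blue → green.
Second coordinate goes 16, 25, 36, 49, 64 → 81 (perfect squares: 4², 5², 6², …).
Third coordinate: 4, 20, 100, 500, 2500 → 12500 (×5 each step).
Combining the parts gives (green | 81 | 12500).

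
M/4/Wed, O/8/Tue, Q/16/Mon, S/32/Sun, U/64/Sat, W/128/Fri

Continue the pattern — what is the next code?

Y/256/Thu

Letter: letters move forward 2 places in the alphabet; M, O, Q, S, U, W → Y.
Second component — ×2 each step: 4, 8, 16, 32, 64, 128 → 256.
Day: runs backward through the weekdays Mon→Sun; Wed, Tue, Mon, Sun, Sat, Fri → Thu.
So the next code is Y/256/Thu.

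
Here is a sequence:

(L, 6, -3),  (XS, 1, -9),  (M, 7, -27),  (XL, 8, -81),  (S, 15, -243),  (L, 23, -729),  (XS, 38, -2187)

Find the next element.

(M, 61, -6561)

Size: L, XS, M, XL, S, L, XS → M (repeats L → XS → M → XL → S).
Second value — each term is the sum of the two before it: 6, 1, 7, 8, 15, 23, 38 → 61.
Third value: ×3 each step, so -3, -9, -27, -81, -243, -729, -2187 → -6561.
Combining the parts gives (M, 61, -6561).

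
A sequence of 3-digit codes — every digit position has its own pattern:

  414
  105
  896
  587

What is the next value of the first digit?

First digit: 4, 1, 8, 5 → 2 (−3 each step, mod 10).

2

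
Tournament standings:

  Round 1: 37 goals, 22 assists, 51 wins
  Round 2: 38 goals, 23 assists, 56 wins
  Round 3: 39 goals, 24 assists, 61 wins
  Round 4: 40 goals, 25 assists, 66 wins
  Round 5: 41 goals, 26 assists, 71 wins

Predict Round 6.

For the goals, +1 each step: 37, 38, 39, 40, 41 → 42.
For the assists, +1 each step: 22, 23, 24, 25, 26 → 27.
Wins: +5 each step; 51, 56, 61, 66, 71 → 76.
Combining the parts gives 42 goals, 27 assists, 76 wins.

42 goals, 27 assists, 76 wins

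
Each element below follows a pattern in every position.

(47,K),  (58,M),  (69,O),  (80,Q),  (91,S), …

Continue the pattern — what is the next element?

First coordinate: +11 each step; 47, 58, 69, 80, 91 → 102.
Letter — letters move forward 2 places in the alphabet: K, M, O, Q, S → U.
Combining the parts gives (102,U).

(102,U)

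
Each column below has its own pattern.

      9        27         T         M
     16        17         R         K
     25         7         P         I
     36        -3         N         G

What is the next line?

First component goes 9, 16, 25, 36 → 49 (perfect squares: 3², 4², 5², …).
Second component: −10 each step, so 27, 17, 7, -3 → -13.
For the first letter, letters move back 2 places in the alphabet: T, R, P, N → L.
Second letter: M, K, I, G → E (letters move back 2 places in the alphabet).
So the next line is 49  -13  L  E.

49  -13  L  E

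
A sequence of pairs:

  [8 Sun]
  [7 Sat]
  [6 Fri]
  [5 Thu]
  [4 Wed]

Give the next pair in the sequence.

[3 Tue]

First slot goes 8, 7, 6, 5, 4 → 3 (−1 each step).
Day goes Sun, Sat, Fri, Thu, Wed → Tue (runs backward through the weekdays Mon→Sun).
Combining the parts gives [3 Tue].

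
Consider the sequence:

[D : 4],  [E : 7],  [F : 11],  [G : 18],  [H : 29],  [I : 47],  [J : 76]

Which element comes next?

Letter: letters move forward 1 place in the alphabet, so D, E, F, G, H, I, J → K.
For the second slot, each term is the sum of the two before it: 4, 7, 11, 18, 29, 47, 76 → 123.
Combining the parts gives [K : 123].

[K : 123]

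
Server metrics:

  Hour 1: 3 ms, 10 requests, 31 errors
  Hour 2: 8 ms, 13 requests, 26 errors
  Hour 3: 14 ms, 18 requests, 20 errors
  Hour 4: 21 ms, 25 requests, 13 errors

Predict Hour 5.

Ms: differences are 5, 6, 7, … (increasing by 1 each time); 3, 8, 14, 21 → 29.
Requests: 10, 13, 18, 25 → 34 (differences are 3, 5, 7, … (increasing by 2 each time)).
Errors: together with the ms always sums to 34; 31, 26, 20, 13 → 5.
So the next row is 29 ms, 34 requests, 5 errors.

29 ms, 34 requests, 5 errors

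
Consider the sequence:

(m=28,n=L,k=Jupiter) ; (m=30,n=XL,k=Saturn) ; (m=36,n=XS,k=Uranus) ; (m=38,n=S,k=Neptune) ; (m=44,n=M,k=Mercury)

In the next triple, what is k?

Venus

M goes 28, 30, 36, 38, 44 → 46 (alternating steps +2, +6, +2, +6, …).
For the n, runs through clothing sizes XS→XL: L, XL, XS, S, M → L.
K: runs through the planets Mercury→Neptune, so Jupiter, Saturn, Uranus, Neptune, Mercury → Venus.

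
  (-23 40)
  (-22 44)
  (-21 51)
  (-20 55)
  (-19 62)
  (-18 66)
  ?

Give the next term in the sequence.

(-17 73)

First entry: +1 each step, so -23, -22, -21, -20, -19, -18 → -17.
Second entry: alternating steps +4, +7, +4, +7, …; 40, 44, 51, 55, 62, 66 → 73.
Combining the parts gives (-17 73).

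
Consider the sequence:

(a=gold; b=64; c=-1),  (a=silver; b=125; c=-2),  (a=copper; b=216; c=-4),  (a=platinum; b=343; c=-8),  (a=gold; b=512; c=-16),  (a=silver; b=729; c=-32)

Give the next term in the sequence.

A: repeats gold → silver → copper → platinum; gold, silver, copper, platinum, gold, silver → copper.
For the b, perfect cubes: 4³, 5³, 6³, …: 64, 125, 216, 343, 512, 729 → 1000.
For the c, ×2 each step: -1, -2, -4, -8, -16, -32 → -64.
Putting it together: (a=copper; b=1000; c=-64).

(a=copper; b=1000; c=-64)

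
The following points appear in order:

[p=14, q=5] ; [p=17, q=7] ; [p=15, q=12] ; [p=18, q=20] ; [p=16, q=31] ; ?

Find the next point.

[p=19, q=45]

For the p, alternating steps +3, −2, +3, −2, …: 14, 17, 15, 18, 16 → 19.
For the q, differences are 2, 5, 8, … (increasing by 3 each time): 5, 7, 12, 20, 31 → 45.
Combining the parts gives [p=19, q=45].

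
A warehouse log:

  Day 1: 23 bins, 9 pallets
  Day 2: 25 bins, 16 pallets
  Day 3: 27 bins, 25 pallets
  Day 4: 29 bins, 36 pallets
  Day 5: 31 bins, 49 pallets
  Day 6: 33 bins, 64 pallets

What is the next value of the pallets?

For the pallets, perfect squares: 3², 4², 5², …: 9, 16, 25, 36, 49, 64 → 81.

81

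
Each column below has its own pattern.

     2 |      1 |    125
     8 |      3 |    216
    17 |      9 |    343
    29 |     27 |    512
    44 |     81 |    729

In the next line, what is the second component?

First component: differences are 6, 9, 12, … (increasing by 3 each time), so 2, 8, 17, 29, 44 → 62.
Second component goes 1, 3, 9, 27, 81 → 243 (×3 each step).
Third component — perfect cubes: 5³, 6³, 7³, …: 125, 216, 343, 512, 729 → 1000.

243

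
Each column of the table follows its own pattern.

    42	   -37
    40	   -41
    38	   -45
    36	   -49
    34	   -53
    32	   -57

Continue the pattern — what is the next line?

First component — −2 each step: 42, 40, 38, 36, 34, 32 → 30.
Second component: −4 each step, so -37, -41, -45, -49, -53, -57 → -61.
Combining the parts gives 30  -61.

30  -61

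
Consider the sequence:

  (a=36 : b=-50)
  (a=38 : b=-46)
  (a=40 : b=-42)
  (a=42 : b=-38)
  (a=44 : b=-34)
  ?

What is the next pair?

A: 36, 38, 40, 42, 44 → 46 (+2 each step).
B: -50, -46, -42, -38, -34 → -30 (+4 each step).
So the next pair is (a=46 : b=-30).

(a=46 : b=-30)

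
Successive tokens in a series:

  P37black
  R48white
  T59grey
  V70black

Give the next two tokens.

Letter: P, R, T, V → X → Z (letters move forward 2 places in the alphabet).
For the second component, +11 each step: 37, 48, 59, 70 → 81 → 92.
For the shade, repeats black → white → grey: black, white, grey, black → white → grey.
So the next two tokens are X81white and Z92grey.

X81white, Z92grey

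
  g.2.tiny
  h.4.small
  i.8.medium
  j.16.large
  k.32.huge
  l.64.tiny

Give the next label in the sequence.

Letter: letters move forward 1 place in the alphabet; g, h, i, j, k, l → m.
Second component: 2, 4, 8, 16, 32, 64 → 128 (×2 each step).
For the size, repeats tiny → small → medium → large → huge: tiny, small, medium, large, huge, tiny → small.
Combining the parts gives m.128.small.

m.128.small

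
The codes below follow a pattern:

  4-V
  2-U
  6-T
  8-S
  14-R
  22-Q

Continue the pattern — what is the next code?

36-P

First component: each term is the sum of the two before it, so 4, 2, 6, 8, 14, 22 → 36.
Letter: letters move back 1 place in the alphabet; V, U, T, S, R, Q → P.
So the next code is 36-P.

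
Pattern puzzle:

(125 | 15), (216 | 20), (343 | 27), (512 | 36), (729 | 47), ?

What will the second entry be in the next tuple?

Second entry: differences are 5, 7, 9, … (increasing by 2 each time), so 15, 20, 27, 36, 47 → 60.

60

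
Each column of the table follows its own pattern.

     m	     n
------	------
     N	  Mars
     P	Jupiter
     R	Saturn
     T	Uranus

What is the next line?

V  Neptune

Column m: letters move forward 2 places in the alphabet, so N, P, R, T → V.
Column n: Mars, Jupiter, Saturn, Uranus → Neptune (runs through the planets Mercury→Neptune).
Combining the parts gives V  Neptune.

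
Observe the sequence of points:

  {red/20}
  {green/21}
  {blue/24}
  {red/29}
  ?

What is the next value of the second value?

Colour — repeats red → green → blue: red, green, blue, red → green.
Second value goes 20, 21, 24, 29 → 36 (differences are 1, 3, 5, … (increasing by 2 each time)).

36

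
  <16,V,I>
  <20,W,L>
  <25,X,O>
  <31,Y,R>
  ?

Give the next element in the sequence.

<38,Z,U>

First entry: differences are 4, 5, 6, … (increasing by 1 each time); 16, 20, 25, 31 → 38.
For the first letter, letters move forward 1 place in the alphabet: V, W, X, Y → Z.
For the second letter, letters move forward 3 places in the alphabet: I, L, O, R → U.
Putting it together: <38,Z,U>.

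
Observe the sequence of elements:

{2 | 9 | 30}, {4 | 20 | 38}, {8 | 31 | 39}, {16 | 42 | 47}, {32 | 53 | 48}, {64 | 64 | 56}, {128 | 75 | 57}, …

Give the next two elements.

First component — ×2 each step: 2, 4, 8, 16, 32, 64, 128 → 256 → 512.
For the second component, +11 each step: 9, 20, 31, 42, 53, 64, 75 → 86 → 97.
Third component: alternating steps +8, +1, +8, +1, …; 30, 38, 39, 47, 48, 56, 57 → 65 → 66.
Putting the parts together: {256 | 86 | 65} and then {512 | 97 | 66}.

{256 | 86 | 65}, {512 | 97 | 66}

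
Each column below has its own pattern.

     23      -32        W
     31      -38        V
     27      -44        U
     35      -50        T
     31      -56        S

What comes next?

For the first component, alternating steps +8, −4, +8, −4, …: 23, 31, 27, 35, 31 → 39.
Second component — −6 each step: -32, -38, -44, -50, -56 → -62.
Letter: W, V, U, T, S → R (letters move back 1 place in the alphabet).
Putting it together: 39  -62  R.

39  -62  R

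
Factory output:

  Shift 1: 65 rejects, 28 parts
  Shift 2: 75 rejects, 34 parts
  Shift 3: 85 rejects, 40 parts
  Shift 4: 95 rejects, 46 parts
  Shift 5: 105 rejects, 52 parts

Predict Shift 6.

Rejects: +10 each step; 65, 75, 85, 95, 105 → 115.
Parts goes 28, 34, 40, 46, 52 → 58 (+6 each step).
Putting it together: 115 rejects, 58 parts.

115 rejects, 58 parts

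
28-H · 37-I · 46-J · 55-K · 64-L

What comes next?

73-M

First component — +9 each step: 28, 37, 46, 55, 64 → 73.
For the letter, letters move forward 1 place in the alphabet: H, I, J, K, L → M.
So the next label is 73-M.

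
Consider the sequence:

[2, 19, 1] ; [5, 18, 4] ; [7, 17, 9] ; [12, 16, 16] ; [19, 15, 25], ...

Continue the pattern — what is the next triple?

[31, 14, 36]

First slot — each term is the sum of the two before it: 2, 5, 7, 12, 19 → 31.
Second slot: 19, 18, 17, 16, 15 → 14 (−1 each step).
Third slot: perfect squares: 1², 2², 3², …, so 1, 4, 9, 16, 25 → 36.
Combining the parts gives [31, 14, 36].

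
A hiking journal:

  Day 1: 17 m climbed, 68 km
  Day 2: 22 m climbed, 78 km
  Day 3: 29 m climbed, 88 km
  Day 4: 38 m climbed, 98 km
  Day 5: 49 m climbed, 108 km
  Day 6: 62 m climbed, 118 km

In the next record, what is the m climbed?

M climbed: differences are 5, 7, 9, … (increasing by 2 each time); 17, 22, 29, 38, 49, 62 → 77.

77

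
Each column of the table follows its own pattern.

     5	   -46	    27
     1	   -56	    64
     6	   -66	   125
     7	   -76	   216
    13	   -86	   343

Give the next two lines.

First component goes 5, 1, 6, 7, 13 → 20 → 33 (each term is the sum of the two before it).
For the second component, −10 each step: -46, -56, -66, -76, -86 → -96 → -106.
Third component: 27, 64, 125, 216, 343 → 512 → 729 (perfect cubes: 3³, 4³, 5³, …).
Putting the parts together: 20  -96  512 and then 33  -106  729.

20  -96  512; 33  -106  729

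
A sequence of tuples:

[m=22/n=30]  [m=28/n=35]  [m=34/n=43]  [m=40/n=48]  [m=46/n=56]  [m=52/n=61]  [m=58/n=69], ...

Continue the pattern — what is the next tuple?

[m=64/n=74]

M: +6 each step; 22, 28, 34, 40, 46, 52, 58 → 64.
N: alternating steps +5, +8, +5, +8, …; 30, 35, 43, 48, 56, 61, 69 → 74.
Combining the parts gives [m=64/n=74].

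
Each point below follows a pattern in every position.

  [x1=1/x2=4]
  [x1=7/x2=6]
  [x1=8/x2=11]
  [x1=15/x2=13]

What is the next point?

X1: each term is the sum of the two before it, so 1, 7, 8, 15 → 23.
X2 — alternating steps +2, +5, +2, +5, …: 4, 6, 11, 13 → 18.
Putting it together: [x1=23/x2=18].

[x1=23/x2=18]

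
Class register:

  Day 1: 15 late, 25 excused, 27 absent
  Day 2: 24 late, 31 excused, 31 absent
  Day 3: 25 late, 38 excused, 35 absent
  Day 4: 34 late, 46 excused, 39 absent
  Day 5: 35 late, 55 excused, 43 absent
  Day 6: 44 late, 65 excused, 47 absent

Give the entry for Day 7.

Late goes 15, 24, 25, 34, 35, 44 → 45 (alternating steps +9, +1, +9, +1, …).
Excused goes 25, 31, 38, 46, 55, 65 → 76 (differences are 6, 7, 8, … (increasing by 1 each time)).
For the absent, +4 each step: 27, 31, 35, 39, 43, 47 → 51.
Putting it together: 45 late, 76 excused, 51 absent.

45 late, 76 excused, 51 absent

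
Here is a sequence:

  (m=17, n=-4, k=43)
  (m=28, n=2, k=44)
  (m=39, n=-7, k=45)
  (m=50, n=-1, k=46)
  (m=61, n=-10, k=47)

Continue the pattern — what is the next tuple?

M: +11 each step; 17, 28, 39, 50, 61 → 72.
N goes -4, 2, -7, -1, -10 → -4 (alternating steps +6, −9, +6, −9, …).
K — +1 each step: 43, 44, 45, 46, 47 → 48.
So the next tuple is (m=72, n=-4, k=48).

(m=72, n=-4, k=48)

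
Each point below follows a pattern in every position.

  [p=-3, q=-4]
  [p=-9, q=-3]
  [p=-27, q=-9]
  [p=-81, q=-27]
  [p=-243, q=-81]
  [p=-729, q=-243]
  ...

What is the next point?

P goes -3, -9, -27, -81, -243, -729 → -2187 (×3 each step).
For the q, always the previous value of the p: -4, -3, -9, -27, -81, -243 → -729.
Putting it together: [p=-2187, q=-729].

[p=-2187, q=-729]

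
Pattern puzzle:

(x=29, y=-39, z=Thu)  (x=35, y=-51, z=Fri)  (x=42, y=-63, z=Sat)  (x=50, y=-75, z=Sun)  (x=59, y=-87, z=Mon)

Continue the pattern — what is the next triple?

X: 29, 35, 42, 50, 59 → 69 (differences are 6, 7, 8, … (increasing by 1 each time)).
Y — −12 each step: -39, -51, -63, -75, -87 → -99.
Z: runs through the weekdays Mon→Sun; Thu, Fri, Sat, Sun, Mon → Tue.
So the next triple is (x=69, y=-99, z=Tue).

(x=69, y=-99, z=Tue)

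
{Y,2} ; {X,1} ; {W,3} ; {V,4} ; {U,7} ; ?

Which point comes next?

{T,11}

For the letter, letters move back 1 place in the alphabet: Y, X, W, V, U → T.
Second entry: 2, 1, 3, 4, 7 → 11 (each term is the sum of the two before it).
Combining the parts gives {T,11}.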